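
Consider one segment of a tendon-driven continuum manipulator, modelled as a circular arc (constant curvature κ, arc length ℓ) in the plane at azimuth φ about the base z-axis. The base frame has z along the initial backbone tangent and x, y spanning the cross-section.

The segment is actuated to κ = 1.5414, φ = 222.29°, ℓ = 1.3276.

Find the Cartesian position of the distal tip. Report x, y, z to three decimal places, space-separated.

-0.700 -0.636 0.577

θ = κ·ℓ = 1.5414 × 1.3276 = 2.04636 rad
ρ = (1 − cos θ)/κ = (1 − -0.45784)/1.5414 = 0.94579
z = sin θ / κ = 0.88903/1.5414 = 0.57677
x = ρ cos φ = 0.94579 × cos(222.29°) = -0.69965
y = ρ sin φ = 0.94579 × sin(222.29°) = -0.63641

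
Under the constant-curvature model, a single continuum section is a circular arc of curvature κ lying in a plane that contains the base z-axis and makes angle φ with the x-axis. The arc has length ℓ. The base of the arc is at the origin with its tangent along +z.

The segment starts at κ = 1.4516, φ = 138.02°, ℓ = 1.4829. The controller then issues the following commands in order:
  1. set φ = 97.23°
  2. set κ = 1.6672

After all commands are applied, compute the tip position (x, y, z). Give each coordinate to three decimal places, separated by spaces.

-0.135 1.062 0.372

initial: κ=1.4516, φ=138.02°, ℓ=1.4829
cmd 1: set φ=97.23° → (κ,φ,ℓ)=(1.4516,97.23°,1.4829) → tip=(-0.1343,1.0590,0.5756)
cmd 2: set κ=1.6672 → (κ,φ,ℓ)=(1.6672,97.23°,1.4829) → tip=(-0.1347,1.0617,0.3721)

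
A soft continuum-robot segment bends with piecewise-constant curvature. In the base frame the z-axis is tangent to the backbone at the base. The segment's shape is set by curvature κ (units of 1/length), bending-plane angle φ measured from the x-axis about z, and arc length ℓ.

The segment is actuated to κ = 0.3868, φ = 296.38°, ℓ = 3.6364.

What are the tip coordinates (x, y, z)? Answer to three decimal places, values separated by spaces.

0.961 -1.937 2.551

θ = κ·ℓ = 0.3868 × 3.6364 = 1.40656 rad
ρ = (1 − cos θ)/κ = (1 − 0.16350)/0.3868 = 2.16262
z = sin θ / κ = 0.98654/0.3868 = 2.55053
x = ρ cos φ = 2.16262 × cos(296.38°) = 0.96090
y = ρ sin φ = 2.16262 × sin(296.38°) = -1.93742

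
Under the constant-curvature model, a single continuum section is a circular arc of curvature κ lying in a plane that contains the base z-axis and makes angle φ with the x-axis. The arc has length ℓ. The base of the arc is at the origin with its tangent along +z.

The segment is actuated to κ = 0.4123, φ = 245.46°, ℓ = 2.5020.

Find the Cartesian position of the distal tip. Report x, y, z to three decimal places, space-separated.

θ = κ·ℓ = 0.4123 × 2.5020 = 1.03157 rad
ρ = (1 − cos θ)/κ = (1 − 0.51347)/0.4123 = 1.18004
z = sin θ / κ = 0.85811/0.4123 = 2.08127
x = ρ cos φ = 1.18004 × cos(245.46°) = -0.49011
y = ρ sin φ = 1.18004 × sin(245.46°) = -1.07345

-0.490 -1.073 2.081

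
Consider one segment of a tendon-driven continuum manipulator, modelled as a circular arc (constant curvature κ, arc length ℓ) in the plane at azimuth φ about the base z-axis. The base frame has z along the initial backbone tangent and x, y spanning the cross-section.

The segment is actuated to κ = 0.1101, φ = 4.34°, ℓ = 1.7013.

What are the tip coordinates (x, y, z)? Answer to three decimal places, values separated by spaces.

0.158 0.012 1.691

θ = κ·ℓ = 0.1101 × 1.7013 = 0.18731 rad
ρ = (1 − cos θ)/κ = (1 − 0.98251)/0.1101 = 0.15887
z = sin θ / κ = 0.18622/0.1101 = 1.69137
x = ρ cos φ = 0.15887 × cos(4.34°) = 0.15842
y = ρ sin φ = 0.15887 × sin(4.34°) = 0.01202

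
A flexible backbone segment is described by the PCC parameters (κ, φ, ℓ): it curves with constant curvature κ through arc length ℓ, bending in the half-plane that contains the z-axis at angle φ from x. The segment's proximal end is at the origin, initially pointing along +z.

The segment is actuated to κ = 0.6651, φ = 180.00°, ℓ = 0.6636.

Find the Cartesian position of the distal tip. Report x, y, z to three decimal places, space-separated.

θ = κ·ℓ = 0.6651 × 0.6636 = 0.44136 rad
ρ = (1 − cos θ)/κ = (1 − 0.90417)/0.6651 = 0.14408
z = sin θ / κ = 0.42717/0.6651 = 0.64226
x = ρ cos φ = 0.14408 × cos(180.00°) = -0.14408
y = ρ sin φ = 0.14408 × sin(180.00°) = 0.00000

-0.144 0.000 0.642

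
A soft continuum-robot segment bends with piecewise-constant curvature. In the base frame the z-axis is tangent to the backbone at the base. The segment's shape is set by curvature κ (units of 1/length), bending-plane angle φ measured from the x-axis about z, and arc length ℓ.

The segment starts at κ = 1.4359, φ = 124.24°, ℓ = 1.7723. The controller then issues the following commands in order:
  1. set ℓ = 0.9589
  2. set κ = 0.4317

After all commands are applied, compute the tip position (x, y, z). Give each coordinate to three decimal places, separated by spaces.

initial: κ=1.4359, φ=124.24°, ℓ=1.7723
cmd 1: set ℓ=0.9589 → (κ,φ,ℓ)=(1.4359,124.24°,0.9589) → tip=(-0.3163,0.4648,0.6834)
cmd 2: set κ=0.4317 → (κ,φ,ℓ)=(0.4317,124.24°,0.9589) → tip=(-0.1101,0.1617,0.9317)

-0.110 0.162 0.932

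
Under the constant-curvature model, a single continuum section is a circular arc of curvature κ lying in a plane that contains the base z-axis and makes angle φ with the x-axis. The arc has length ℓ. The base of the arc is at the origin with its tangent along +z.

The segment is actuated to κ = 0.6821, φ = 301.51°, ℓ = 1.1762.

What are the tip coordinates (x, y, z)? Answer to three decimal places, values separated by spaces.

θ = κ·ℓ = 0.6821 × 1.1762 = 0.80229 rad
ρ = (1 − cos θ)/κ = (1 − 0.69506)/0.6821 = 0.44705
z = sin θ / κ = 0.71895/0.6821 = 1.05402
x = ρ cos φ = 0.44705 × cos(301.51°) = 0.23365
y = ρ sin φ = 0.44705 × sin(301.51°) = -0.38113

0.234 -0.381 1.054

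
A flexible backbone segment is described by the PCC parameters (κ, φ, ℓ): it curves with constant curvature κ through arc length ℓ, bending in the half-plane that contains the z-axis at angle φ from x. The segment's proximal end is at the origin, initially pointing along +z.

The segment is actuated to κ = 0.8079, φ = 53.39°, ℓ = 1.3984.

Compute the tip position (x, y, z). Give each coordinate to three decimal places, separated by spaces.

θ = κ·ℓ = 0.8079 × 1.3984 = 1.12977 rad
ρ = (1 − cos θ)/κ = (1 − 0.42687)/0.8079 = 0.70941
z = sin θ / κ = 0.90431/0.8079 = 1.11934
x = ρ cos φ = 0.70941 × cos(53.39°) = 0.42307
y = ρ sin φ = 0.70941 × sin(53.39°) = 0.56945

0.423 0.569 1.119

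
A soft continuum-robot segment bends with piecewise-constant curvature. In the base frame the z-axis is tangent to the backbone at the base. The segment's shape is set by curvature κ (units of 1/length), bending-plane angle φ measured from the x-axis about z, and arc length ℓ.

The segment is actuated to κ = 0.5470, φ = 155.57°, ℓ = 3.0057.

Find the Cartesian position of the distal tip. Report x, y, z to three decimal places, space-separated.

θ = κ·ℓ = 0.5470 × 3.0057 = 1.64412 rad
ρ = (1 − cos θ)/κ = (1 − -0.07326)/0.5470 = 1.96208
z = sin θ / κ = 0.99731/0.5470 = 1.82324
x = ρ cos φ = 1.96208 × cos(155.57°) = -1.78641
y = ρ sin φ = 1.96208 × sin(155.57°) = 0.81148

-1.786 0.811 1.823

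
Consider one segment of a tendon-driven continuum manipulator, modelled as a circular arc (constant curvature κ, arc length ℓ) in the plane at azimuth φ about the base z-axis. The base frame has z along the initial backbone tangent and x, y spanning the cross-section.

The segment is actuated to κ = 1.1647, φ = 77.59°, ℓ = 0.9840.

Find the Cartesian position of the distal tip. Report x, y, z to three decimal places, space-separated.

θ = κ·ℓ = 1.1647 × 0.9840 = 1.14606 rad
ρ = (1 − cos θ)/κ = (1 − 0.41208)/1.1647 = 0.50479
z = sin θ / κ = 0.91115/1.1647 = 0.78230
x = ρ cos φ = 0.50479 × cos(77.59°) = 0.10848
y = ρ sin φ = 0.50479 × sin(77.59°) = 0.49299

0.108 0.493 0.782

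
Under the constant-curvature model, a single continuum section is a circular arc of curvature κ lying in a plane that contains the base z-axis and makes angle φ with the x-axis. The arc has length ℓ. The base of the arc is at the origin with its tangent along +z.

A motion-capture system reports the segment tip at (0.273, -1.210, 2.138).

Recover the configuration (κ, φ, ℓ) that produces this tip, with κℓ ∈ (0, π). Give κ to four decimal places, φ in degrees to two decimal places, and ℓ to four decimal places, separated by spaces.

ρ = √(x²+y²) = √(0.273² + -1.210²) = 1.24041
φ = atan2(y, x) mod 360° = atan2(-1.210, 0.273) = 282.7142°
|p|² = ρ² + z² = 1.24041² + 2.138² = 6.10967
κ = 2ρ / |p|² = 2×1.24041 / 6.10967 = 0.40605
θ = 2·atan2(ρ, z) = 2·atan2(1.24041, 2.138) = 1.05143 rad
ℓ = θ/κ = 1.05143/0.40605 = 2.58941

0.4060 282.71 2.5894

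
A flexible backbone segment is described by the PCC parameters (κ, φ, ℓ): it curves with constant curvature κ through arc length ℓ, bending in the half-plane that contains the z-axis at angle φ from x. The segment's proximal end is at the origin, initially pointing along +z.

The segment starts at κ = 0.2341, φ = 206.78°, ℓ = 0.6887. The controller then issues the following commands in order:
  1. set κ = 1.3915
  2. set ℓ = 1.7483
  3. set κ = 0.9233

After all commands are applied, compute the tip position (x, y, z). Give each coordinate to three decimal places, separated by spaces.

initial: κ=0.2341, φ=206.78°, ℓ=0.6887
cmd 1: set κ=1.3915 → (κ,φ,ℓ)=(1.3915,206.78°,0.6887) → tip=(-0.2727,-0.1376,0.5880)
cmd 2: set ℓ=1.7483 → (κ,φ,ℓ)=(1.3915,206.78°,1.7483) → tip=(-1.1286,-0.5696,0.4678)
cmd 3: set κ=0.9233 → (κ,φ,ℓ)=(0.9233,206.78°,1.7483) → tip=(-1.0089,-0.5092,1.0821)

-1.009 -0.509 1.082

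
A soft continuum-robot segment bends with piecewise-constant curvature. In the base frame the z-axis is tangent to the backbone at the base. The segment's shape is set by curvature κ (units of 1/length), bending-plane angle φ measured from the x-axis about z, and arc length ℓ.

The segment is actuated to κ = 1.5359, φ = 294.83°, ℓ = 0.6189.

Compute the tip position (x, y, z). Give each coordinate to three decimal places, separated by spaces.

θ = κ·ℓ = 1.5359 × 0.6189 = 0.95057 rad
ρ = (1 − cos θ)/κ = (1 − 0.58122)/1.5359 = 0.27266
z = sin θ / κ = 0.81375/1.5359 = 0.52982
x = ρ cos φ = 0.27266 × cos(294.83°) = 0.11450
y = ρ sin φ = 0.27266 × sin(294.83°) = -0.24746

0.114 -0.247 0.530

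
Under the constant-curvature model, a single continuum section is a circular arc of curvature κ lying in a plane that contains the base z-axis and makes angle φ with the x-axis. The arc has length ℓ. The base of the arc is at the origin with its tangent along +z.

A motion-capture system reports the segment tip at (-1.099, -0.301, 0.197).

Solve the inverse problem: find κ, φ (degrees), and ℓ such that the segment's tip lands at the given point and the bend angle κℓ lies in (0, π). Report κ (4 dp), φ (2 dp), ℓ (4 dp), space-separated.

1.7043 195.32 1.6425

ρ = √(x²+y²) = √(-1.099² + -0.301²) = 1.13947
φ = atan2(y, x) mod 360° = atan2(-0.301, -1.099) = 195.3169°
|p|² = ρ² + z² = 1.13947² + 0.197² = 1.33721
κ = 2ρ / |p|² = 2×1.13947 / 1.33721 = 1.70426
θ = 2·atan2(ρ, z) = 2·atan2(1.13947, 0.197) = 2.79920 rad
ℓ = θ/κ = 2.79920/1.70426 = 1.64248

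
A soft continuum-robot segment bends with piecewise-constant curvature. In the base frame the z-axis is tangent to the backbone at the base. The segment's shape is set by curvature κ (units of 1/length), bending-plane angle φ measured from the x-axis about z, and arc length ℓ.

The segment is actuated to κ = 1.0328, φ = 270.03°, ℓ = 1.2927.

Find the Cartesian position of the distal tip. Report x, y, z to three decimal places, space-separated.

θ = κ·ℓ = 1.0328 × 1.2927 = 1.33510 rad
ρ = (1 − cos θ)/κ = (1 − 0.23352)/1.0328 = 0.74214
z = sin θ / κ = 0.97235/1.0328 = 0.94147
x = ρ cos φ = 0.74214 × cos(270.03°) = 0.00039
y = ρ sin φ = 0.74214 × sin(270.03°) = -0.74214

0.000 -0.742 0.941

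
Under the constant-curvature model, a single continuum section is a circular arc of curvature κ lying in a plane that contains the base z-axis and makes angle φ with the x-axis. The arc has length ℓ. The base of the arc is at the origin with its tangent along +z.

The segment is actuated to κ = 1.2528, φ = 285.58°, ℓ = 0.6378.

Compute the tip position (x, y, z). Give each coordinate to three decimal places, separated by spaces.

0.065 -0.233 0.572

θ = κ·ℓ = 1.2528 × 0.6378 = 0.79904 rad
ρ = (1 − cos θ)/κ = (1 − 0.69740)/1.2528 = 0.24154
z = sin θ / κ = 0.71668/1.2528 = 0.57207
x = ρ cos φ = 0.24154 × cos(285.58°) = 0.06487
y = ρ sin φ = 0.24154 × sin(285.58°) = -0.23267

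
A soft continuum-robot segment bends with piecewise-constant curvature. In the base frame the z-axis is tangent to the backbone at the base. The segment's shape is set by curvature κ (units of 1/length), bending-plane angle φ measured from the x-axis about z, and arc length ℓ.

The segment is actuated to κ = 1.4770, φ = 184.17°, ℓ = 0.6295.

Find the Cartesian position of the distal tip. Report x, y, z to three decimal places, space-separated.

-0.271 -0.020 0.543

θ = κ·ℓ = 1.4770 × 0.6295 = 0.92977 rad
ρ = (1 − cos θ)/κ = (1 − 0.59802)/1.4770 = 0.27216
z = sin θ / κ = 0.80148/1.4770 = 0.54264
x = ρ cos φ = 0.27216 × cos(184.17°) = -0.27144
y = ρ sin φ = 0.27216 × sin(184.17°) = -0.01979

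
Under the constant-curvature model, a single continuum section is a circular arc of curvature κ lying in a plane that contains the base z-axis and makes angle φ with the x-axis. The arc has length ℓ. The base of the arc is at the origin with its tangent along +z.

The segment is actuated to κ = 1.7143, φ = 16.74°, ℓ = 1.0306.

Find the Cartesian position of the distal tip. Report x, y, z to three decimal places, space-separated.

0.667 0.201 0.572

θ = κ·ℓ = 1.7143 × 1.0306 = 1.76676 rad
ρ = (1 − cos θ)/κ = (1 − -0.19471)/1.7143 = 0.69691
z = sin θ / κ = 0.98086/1.7143 = 0.57216
x = ρ cos φ = 0.69691 × cos(16.74°) = 0.66737
y = ρ sin φ = 0.69691 × sin(16.74°) = 0.20073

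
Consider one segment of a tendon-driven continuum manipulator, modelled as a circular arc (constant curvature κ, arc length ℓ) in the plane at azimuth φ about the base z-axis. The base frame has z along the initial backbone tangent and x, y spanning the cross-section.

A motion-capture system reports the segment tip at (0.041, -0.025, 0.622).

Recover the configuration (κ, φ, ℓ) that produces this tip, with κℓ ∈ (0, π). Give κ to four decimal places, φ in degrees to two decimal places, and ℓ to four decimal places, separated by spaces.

0.2468 328.63 0.6245

ρ = √(x²+y²) = √(0.041² + -0.025²) = 0.04802
φ = atan2(y, x) mod 360° = atan2(-0.025, 0.041) = 328.6270°
|p|² = ρ² + z² = 0.04802² + 0.622² = 0.38919
κ = 2ρ / |p|² = 2×0.04802 / 0.38919 = 0.24677
θ = 2·atan2(ρ, z) = 2·atan2(0.04802, 0.622) = 0.15410 rad
ℓ = θ/κ = 0.15410/0.24677 = 0.62447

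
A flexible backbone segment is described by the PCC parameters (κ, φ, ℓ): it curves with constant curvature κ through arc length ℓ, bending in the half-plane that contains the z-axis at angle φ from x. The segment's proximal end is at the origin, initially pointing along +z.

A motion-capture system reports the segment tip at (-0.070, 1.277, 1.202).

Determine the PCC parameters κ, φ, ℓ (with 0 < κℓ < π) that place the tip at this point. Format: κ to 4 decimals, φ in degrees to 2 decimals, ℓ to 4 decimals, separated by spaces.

0.8303 93.14 1.9664

ρ = √(x²+y²) = √(-0.070² + 1.277²) = 1.27892
φ = atan2(y, x) mod 360° = atan2(1.277, -0.070) = 93.1376°
|p|² = ρ² + z² = 1.27892² + 1.202² = 3.08043
κ = 2ρ / |p|² = 2×1.27892 / 3.08043 = 0.83035
θ = 2·atan2(ρ, z) = 2·atan2(1.27892, 1.202) = 1.63278 rad
ℓ = θ/κ = 1.63278/0.83035 = 1.96638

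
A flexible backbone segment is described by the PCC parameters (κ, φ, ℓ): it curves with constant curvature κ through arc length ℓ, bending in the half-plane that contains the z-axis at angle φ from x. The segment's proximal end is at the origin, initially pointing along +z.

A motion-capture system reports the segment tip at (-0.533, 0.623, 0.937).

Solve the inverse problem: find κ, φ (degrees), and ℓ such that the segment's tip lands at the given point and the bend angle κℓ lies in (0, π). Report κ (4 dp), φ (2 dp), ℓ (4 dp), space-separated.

1.0578 130.55 1.3591

ρ = √(x²+y²) = √(-0.533² + 0.623²) = 0.81989
φ = atan2(y, x) mod 360° = atan2(0.623, -0.533) = 130.5482°
|p|² = ρ² + z² = 0.81989² + 0.937² = 1.55019
κ = 2ρ / |p|² = 2×0.81989 / 1.55019 = 1.05779
θ = 2·atan2(ρ, z) = 2·atan2(0.81989, 0.937) = 1.43768 rad
ℓ = θ/κ = 1.43768/1.05779 = 1.35913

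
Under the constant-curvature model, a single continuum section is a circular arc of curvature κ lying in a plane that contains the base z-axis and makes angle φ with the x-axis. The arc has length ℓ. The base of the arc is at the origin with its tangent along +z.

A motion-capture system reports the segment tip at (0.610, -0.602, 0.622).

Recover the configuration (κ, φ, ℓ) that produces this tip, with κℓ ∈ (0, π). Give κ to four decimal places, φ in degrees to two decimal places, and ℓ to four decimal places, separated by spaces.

1.5285 315.38 1.2339

ρ = √(x²+y²) = √(0.610² + -0.602²) = 0.85703
φ = atan2(y, x) mod 360° = atan2(-0.602, 0.610) = 315.3782°
|p|² = ρ² + z² = 0.85703² + 0.622² = 1.12139
κ = 2ρ / |p|² = 2×0.85703 / 1.12139 = 1.52852
θ = 2·atan2(ρ, z) = 2·atan2(0.85703, 0.622) = 1.88598 rad
ℓ = θ/κ = 1.88598/1.52852 = 1.23386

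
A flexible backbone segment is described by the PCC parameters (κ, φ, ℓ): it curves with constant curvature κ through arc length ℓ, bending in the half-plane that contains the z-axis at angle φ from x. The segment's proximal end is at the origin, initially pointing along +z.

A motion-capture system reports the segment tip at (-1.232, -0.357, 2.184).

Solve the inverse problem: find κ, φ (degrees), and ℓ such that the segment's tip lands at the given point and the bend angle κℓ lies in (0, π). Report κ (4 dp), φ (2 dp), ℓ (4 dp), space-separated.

0.3999 196.16 2.6559

ρ = √(x²+y²) = √(-1.232² + -0.357²) = 1.28268
φ = atan2(y, x) mod 360° = atan2(-0.357, -1.232) = 196.1601°
|p|² = ρ² + z² = 1.28268² + 2.184² = 6.41513
κ = 2ρ / |p|² = 2×1.28268 / 6.41513 = 0.39989
θ = 2·atan2(ρ, z) = 2·atan2(1.28268, 2.184) = 1.06207 rad
ℓ = θ/κ = 1.06207/0.39989 = 2.65589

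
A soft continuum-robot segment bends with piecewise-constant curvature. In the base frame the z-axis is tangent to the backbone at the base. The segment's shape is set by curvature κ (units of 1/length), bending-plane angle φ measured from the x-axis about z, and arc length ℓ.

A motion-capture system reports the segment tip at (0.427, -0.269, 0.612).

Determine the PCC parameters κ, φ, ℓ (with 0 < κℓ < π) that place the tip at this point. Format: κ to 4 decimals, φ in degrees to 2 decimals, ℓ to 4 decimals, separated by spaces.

ρ = √(x²+y²) = √(0.427² + -0.269²) = 0.50467
φ = atan2(y, x) mod 360° = atan2(-0.269, 0.427) = 327.7900°
|p|² = ρ² + z² = 0.50467² + 0.612² = 0.62923
κ = 2ρ / |p|² = 2×0.50467 / 0.62923 = 1.60407
θ = 2·atan2(ρ, z) = 2·atan2(0.50467, 0.612) = 1.37915 rad
ℓ = θ/κ = 1.37915/1.60407 = 0.85978

1.6041 327.79 0.8598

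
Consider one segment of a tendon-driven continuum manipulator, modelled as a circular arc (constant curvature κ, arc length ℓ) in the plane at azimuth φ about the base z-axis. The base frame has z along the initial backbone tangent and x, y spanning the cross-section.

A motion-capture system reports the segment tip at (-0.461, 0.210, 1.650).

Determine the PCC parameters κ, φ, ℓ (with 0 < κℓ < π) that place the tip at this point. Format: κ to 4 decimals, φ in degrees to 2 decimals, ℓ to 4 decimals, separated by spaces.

0.3401 155.51 1.7518

ρ = √(x²+y²) = √(-0.461² + 0.210²) = 0.50658
φ = atan2(y, x) mod 360° = atan2(0.210, -0.461) = 155.5092°
|p|² = ρ² + z² = 0.50658² + 1.650² = 2.97912
κ = 2ρ / |p|² = 2×0.50658 / 2.97912 = 0.34009
θ = 2·atan2(ρ, z) = 2·atan2(0.50658, 1.650) = 0.59576 rad
ℓ = θ/κ = 0.59576/0.34009 = 1.75181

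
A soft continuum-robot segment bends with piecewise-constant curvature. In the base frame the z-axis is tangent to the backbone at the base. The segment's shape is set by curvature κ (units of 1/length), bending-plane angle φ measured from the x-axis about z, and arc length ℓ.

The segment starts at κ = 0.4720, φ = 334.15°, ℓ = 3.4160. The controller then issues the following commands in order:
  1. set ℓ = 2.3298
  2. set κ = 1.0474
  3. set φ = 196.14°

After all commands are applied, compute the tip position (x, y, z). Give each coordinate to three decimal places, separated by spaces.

initial: κ=0.4720, φ=334.15°, ℓ=3.4160
cmd 1: set ℓ=2.3298 → (κ,φ,ℓ)=(0.4720,334.15°,2.3298) → tip=(1.0412,-0.5045,1.8878)
cmd 2: set κ=1.0474 → (κ,φ,ℓ)=(1.0474,334.15°,2.3298) → tip=(1.5156,-0.7343,0.6161)
cmd 3: set φ=196.14° → (κ,φ,ℓ)=(1.0474,196.14°,2.3298) → tip=(-1.6178,-0.4682,0.6161)

-1.618 -0.468 0.616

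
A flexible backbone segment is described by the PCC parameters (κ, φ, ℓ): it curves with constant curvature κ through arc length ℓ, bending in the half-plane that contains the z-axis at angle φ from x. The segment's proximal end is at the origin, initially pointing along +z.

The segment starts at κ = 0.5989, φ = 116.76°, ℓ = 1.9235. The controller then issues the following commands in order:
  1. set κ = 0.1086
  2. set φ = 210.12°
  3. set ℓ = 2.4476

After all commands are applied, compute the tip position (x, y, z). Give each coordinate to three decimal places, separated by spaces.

initial: κ=0.5989, φ=116.76°, ℓ=1.9235
cmd 1: set κ=0.1086 → (κ,φ,ℓ)=(0.1086,116.76°,1.9235) → tip=(-0.0901,0.1787,1.9095)
cmd 2: set φ=210.12° → (κ,φ,ℓ)=(0.1086,210.12°,1.9235) → tip=(-0.1731,-0.1004,1.9095)
cmd 3: set ℓ=2.4476 → (κ,φ,ℓ)=(0.1086,210.12°,2.4476) → tip=(-0.2797,-0.1623,2.4189)

-0.280 -0.162 2.419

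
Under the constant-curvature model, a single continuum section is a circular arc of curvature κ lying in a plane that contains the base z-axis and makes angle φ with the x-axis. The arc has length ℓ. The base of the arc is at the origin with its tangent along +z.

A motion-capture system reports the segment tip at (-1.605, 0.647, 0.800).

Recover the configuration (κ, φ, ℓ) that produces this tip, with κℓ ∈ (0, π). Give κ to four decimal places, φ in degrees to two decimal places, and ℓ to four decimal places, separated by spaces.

0.9522 158.04 2.3897

ρ = √(x²+y²) = √(-1.605² + 0.647²) = 1.73050
φ = atan2(y, x) mod 360° = atan2(0.647, -1.605) = 158.0449°
|p|² = ρ² + z² = 1.73050² + 0.800² = 3.63463
κ = 2ρ / |p|² = 2×1.73050 / 3.63463 = 0.95223
θ = 2·atan2(ρ, z) = 2·atan2(1.73050, 0.800) = 2.27553 rad
ℓ = θ/κ = 2.27553/0.95223 = 2.38969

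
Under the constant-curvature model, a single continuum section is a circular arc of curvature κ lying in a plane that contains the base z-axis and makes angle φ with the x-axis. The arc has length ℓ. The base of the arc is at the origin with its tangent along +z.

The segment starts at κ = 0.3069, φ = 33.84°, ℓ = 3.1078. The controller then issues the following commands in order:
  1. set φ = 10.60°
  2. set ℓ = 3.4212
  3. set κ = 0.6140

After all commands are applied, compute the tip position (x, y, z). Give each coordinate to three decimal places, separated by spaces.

initial: κ=0.3069, φ=33.84°, ℓ=3.1078
cmd 1: set φ=10.60° → (κ,φ,ℓ)=(0.3069,10.60°,3.1078) → tip=(1.3497,0.2526,2.6576)
cmd 2: set ℓ=3.4212 → (κ,φ,ℓ)=(0.3069,10.60°,3.4212) → tip=(1.6091,0.3011,2.8263)
cmd 3: set κ=0.6140 → (κ,φ,ℓ)=(0.6140,10.60°,3.4212) → tip=(2.4099,0.4510,1.4054)

2.410 0.451 1.405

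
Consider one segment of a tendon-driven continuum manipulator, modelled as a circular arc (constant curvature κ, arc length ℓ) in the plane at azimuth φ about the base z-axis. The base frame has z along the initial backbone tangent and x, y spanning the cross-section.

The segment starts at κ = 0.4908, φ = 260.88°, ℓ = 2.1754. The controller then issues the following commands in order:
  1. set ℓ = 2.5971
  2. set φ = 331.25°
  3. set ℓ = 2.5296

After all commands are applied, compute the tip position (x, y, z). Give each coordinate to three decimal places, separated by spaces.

1.209 -0.663 1.928

initial: κ=0.4908, φ=260.88°, ℓ=2.1754
cmd 1: set ℓ=2.5971 → (κ,φ,ℓ)=(0.4908,260.88°,2.5971) → tip=(-0.2287,-1.4246,1.9488)
cmd 2: set φ=331.25° → (κ,φ,ℓ)=(0.4908,331.25°,2.5971) → tip=(1.2650,-0.6940,1.9488)
cmd 3: set ℓ=2.5296 → (κ,φ,ℓ)=(0.4908,331.25°,2.5296) → tip=(1.2087,-0.6631,1.9280)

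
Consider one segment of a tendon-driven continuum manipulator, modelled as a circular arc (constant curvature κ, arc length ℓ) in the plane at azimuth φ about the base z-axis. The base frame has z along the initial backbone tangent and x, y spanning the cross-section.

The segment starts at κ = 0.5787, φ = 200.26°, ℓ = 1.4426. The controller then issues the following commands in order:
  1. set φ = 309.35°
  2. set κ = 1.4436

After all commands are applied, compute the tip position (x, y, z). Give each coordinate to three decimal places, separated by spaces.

0.654 -0.798 0.604

initial: κ=0.5787, φ=200.26°, ℓ=1.4426
cmd 1: set φ=309.35° → (κ,φ,ℓ)=(0.5787,309.35°,1.4426) → tip=(0.3601,-0.4392,1.2808)
cmd 2: set κ=1.4436 → (κ,φ,ℓ)=(1.4436,309.35°,1.4426) → tip=(0.6543,-0.7980,0.6040)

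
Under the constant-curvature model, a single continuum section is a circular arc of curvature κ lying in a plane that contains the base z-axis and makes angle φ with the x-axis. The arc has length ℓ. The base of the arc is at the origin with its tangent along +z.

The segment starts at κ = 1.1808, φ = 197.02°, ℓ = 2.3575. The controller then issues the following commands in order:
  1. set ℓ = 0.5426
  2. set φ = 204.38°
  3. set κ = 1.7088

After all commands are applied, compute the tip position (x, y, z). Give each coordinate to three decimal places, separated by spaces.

initial: κ=1.1808, φ=197.02°, ℓ=2.3575
cmd 1: set ℓ=0.5426 → (κ,φ,ℓ)=(1.1808,197.02°,0.5426) → tip=(-0.1606,-0.0492,0.5062)
cmd 2: set φ=204.38° → (κ,φ,ℓ)=(1.1808,204.38°,0.5426) → tip=(-0.1530,-0.0693,0.5062)
cmd 3: set κ=1.7088 → (κ,φ,ℓ)=(1.7088,204.38°,0.5426) → tip=(-0.2132,-0.0966,0.4681)

-0.213 -0.097 0.468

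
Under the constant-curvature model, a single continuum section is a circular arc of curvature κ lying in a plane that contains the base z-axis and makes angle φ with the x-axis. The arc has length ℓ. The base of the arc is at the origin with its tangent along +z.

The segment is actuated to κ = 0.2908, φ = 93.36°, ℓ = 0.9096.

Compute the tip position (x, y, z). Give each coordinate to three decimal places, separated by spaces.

-0.007 0.119 0.899

θ = κ·ℓ = 0.2908 × 0.9096 = 0.26451 rad
ρ = (1 − cos θ)/κ = (1 − 0.96522)/0.2908 = 0.11960
z = sin θ / κ = 0.26144/0.2908 = 0.89903
x = ρ cos φ = 0.11960 × cos(93.36°) = -0.00701
y = ρ sin φ = 0.11960 × sin(93.36°) = 0.11939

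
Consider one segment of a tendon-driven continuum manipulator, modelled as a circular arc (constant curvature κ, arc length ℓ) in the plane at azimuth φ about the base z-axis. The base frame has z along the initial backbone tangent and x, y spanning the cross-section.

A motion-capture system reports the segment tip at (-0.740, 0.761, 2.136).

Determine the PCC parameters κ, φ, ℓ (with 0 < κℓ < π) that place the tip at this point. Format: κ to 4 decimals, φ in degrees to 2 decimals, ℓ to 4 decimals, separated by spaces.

0.3732 134.20 2.4719

ρ = √(x²+y²) = √(-0.740² + 0.761²) = 1.06147
φ = atan2(y, x) mod 360° = atan2(0.761, -0.740) = 134.1984°
|p|² = ρ² + z² = 1.06147² + 2.136² = 5.68922
κ = 2ρ / |p|² = 2×1.06147 / 5.68922 = 0.37315
θ = 2·atan2(ρ, z) = 2·atan2(1.06147, 2.136) = 0.92240 rad
ℓ = θ/κ = 0.92240/0.37315 = 2.47191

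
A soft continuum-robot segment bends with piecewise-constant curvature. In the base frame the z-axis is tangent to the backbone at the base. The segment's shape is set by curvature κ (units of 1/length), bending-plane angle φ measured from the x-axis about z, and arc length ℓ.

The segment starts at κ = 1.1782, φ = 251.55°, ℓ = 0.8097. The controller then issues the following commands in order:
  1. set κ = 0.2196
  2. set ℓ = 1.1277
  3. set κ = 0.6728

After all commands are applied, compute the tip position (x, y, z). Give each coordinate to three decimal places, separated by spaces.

-0.129 -0.387 1.023

initial: κ=1.1782, φ=251.55°, ℓ=0.8097
cmd 1: set κ=0.2196 → (κ,φ,ℓ)=(0.2196,251.55°,0.8097) → tip=(-0.0227,-0.0681,0.8054)
cmd 2: set ℓ=1.1277 → (κ,φ,ℓ)=(0.2196,251.55°,1.1277) → tip=(-0.0440,-0.1318,1.1162)
cmd 3: set κ=0.6728 → (κ,φ,ℓ)=(0.6728,251.55°,1.1277) → tip=(-0.1290,-0.3867,1.0226)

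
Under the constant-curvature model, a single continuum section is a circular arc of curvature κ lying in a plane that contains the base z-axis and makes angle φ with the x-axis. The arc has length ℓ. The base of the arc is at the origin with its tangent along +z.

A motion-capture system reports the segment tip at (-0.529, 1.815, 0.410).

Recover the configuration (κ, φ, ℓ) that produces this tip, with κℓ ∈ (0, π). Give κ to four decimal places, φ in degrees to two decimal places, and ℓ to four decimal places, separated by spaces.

ρ = √(x²+y²) = √(-0.529² + 1.815²) = 1.89052
φ = atan2(y, x) mod 360° = atan2(1.815, -0.529) = 106.2493°
|p|² = ρ² + z² = 1.89052² + 0.410² = 3.74217
κ = 2ρ / |p|² = 2×1.89052 / 3.74217 = 1.01039
θ = 2·atan2(ρ, z) = 2·atan2(1.89052, 0.410) = 2.71446 rad
ℓ = θ/κ = 2.71446/1.01039 = 2.68656

1.0104 106.25 2.6866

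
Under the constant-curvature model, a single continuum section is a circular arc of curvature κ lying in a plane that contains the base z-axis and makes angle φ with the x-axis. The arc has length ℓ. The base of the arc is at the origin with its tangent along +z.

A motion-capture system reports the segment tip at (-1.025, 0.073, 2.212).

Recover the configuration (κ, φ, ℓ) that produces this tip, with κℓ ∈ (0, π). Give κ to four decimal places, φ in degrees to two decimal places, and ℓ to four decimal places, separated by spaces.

ρ = √(x²+y²) = √(-1.025² + 0.073²) = 1.02760
φ = atan2(y, x) mod 360° = atan2(0.073, -1.025) = 175.9263°
|p|² = ρ² + z² = 1.02760² + 2.212² = 5.94890
κ = 2ρ / |p|² = 2×1.02760 / 5.94890 = 0.34547
θ = 2·atan2(ρ, z) = 2·atan2(1.02760, 2.212) = 0.86978 rad
ℓ = θ/κ = 0.86978/0.34547 = 2.51765

0.3455 175.93 2.5177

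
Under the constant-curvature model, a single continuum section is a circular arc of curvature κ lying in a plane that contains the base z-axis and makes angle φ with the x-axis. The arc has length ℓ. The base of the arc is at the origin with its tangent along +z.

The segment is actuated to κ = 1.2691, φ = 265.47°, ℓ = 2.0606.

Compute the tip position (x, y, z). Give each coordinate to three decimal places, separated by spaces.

-0.116 -1.465 0.396

θ = κ·ℓ = 1.2691 × 2.0606 = 2.61511 rad
ρ = (1 − cos θ)/κ = (1 − -0.86458)/1.2691 = 1.46921
z = sin θ / κ = 0.50250/1.2691 = 0.39595
x = ρ cos φ = 1.46921 × cos(265.47°) = -0.11604
y = ρ sin φ = 1.46921 × sin(265.47°) = -1.46462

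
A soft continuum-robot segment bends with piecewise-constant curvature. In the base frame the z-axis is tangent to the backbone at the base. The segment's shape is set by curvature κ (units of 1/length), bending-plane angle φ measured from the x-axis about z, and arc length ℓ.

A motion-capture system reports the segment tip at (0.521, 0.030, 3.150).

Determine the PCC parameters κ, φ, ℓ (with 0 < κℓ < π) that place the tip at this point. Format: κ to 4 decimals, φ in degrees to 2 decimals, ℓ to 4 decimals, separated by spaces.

0.1024 3.30 3.2073

ρ = √(x²+y²) = √(0.521² + 0.030²) = 0.52186
φ = atan2(y, x) mod 360° = atan2(0.030, 0.521) = 3.2955°
|p|² = ρ² + z² = 0.52186² + 3.150² = 10.19484
κ = 2ρ / |p|² = 2×0.52186 / 10.19484 = 0.10238
θ = 2·atan2(ρ, z) = 2·atan2(0.52186, 3.150) = 0.32836 rad
ℓ = θ/κ = 0.32836/0.10238 = 3.20733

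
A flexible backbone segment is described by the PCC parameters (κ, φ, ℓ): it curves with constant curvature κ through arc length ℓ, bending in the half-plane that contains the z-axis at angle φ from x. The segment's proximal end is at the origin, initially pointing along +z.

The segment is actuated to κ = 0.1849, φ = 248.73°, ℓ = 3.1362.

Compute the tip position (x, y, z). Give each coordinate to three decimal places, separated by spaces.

θ = κ·ℓ = 0.1849 × 3.1362 = 0.57988 rad
ρ = (1 − cos θ)/κ = (1 − 0.83653)/0.1849 = 0.88412
z = sin θ / κ = 0.54793/0.1849 = 2.96337
x = ρ cos φ = 0.88412 × cos(248.73°) = -0.32073
y = ρ sin φ = 0.88412 × sin(248.73°) = -0.82389

-0.321 -0.824 2.963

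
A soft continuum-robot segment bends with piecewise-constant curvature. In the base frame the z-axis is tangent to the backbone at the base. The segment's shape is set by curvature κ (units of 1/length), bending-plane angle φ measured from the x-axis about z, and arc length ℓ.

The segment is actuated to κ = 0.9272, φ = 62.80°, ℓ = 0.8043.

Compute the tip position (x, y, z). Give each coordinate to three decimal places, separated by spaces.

θ = κ·ℓ = 0.9272 × 0.8043 = 0.74575 rad
ρ = (1 − cos θ)/κ = (1 − 0.73458)/0.9272 = 0.28626
z = sin θ / κ = 0.67852/0.9272 = 0.73180
x = ρ cos φ = 0.28626 × cos(62.80°) = 0.13085
y = ρ sin φ = 0.28626 × sin(62.80°) = 0.25460

0.131 0.255 0.732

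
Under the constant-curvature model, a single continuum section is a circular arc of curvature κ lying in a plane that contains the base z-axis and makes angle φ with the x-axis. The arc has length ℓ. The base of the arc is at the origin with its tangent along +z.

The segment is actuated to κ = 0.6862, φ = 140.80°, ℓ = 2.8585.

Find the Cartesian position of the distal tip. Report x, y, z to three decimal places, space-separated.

θ = κ·ℓ = 0.6862 × 2.8585 = 1.96150 rad
ρ = (1 − cos θ)/κ = (1 − -0.38084)/0.6862 = 2.01230
z = sin θ / κ = 0.92464/0.6862 = 1.34748
x = ρ cos φ = 2.01230 × cos(140.80°) = -1.55942
y = ρ sin φ = 2.01230 × sin(140.80°) = 1.27183

-1.559 1.272 1.347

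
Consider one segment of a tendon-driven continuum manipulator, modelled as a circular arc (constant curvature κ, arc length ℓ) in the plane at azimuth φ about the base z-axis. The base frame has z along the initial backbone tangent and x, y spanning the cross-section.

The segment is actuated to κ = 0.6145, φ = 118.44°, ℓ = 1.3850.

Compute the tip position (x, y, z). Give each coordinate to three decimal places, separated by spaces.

-0.264 0.488 1.224

θ = κ·ℓ = 0.6145 × 1.3850 = 0.85108 rad
ρ = (1 − cos θ)/κ = (1 − 0.65917)/0.6145 = 0.55465
z = sin θ / κ = 0.75199/0.6145 = 1.22375
x = ρ cos φ = 0.55465 × cos(118.44°) = -0.26414
y = ρ sin φ = 0.55465 × sin(118.44°) = 0.48771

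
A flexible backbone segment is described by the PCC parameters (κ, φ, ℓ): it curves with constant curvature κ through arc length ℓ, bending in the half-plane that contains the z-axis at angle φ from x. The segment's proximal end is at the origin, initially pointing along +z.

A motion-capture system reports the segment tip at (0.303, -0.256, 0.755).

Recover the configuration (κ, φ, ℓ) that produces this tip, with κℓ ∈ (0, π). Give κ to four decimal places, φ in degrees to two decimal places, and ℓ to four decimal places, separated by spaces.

ρ = √(x²+y²) = √(0.303² + -0.256²) = 0.39667
φ = atan2(y, x) mod 360° = atan2(-0.256, 0.303) = 319.8061°
|p|² = ρ² + z² = 0.39667² + 0.755² = 0.72737
κ = 2ρ / |p|² = 2×0.39667 / 0.72737 = 1.09069
θ = 2·atan2(ρ, z) = 2·atan2(0.39667, 0.755) = 0.96750 rad
ℓ = θ/κ = 0.96750/1.09069 = 0.88705

1.0907 319.81 0.8871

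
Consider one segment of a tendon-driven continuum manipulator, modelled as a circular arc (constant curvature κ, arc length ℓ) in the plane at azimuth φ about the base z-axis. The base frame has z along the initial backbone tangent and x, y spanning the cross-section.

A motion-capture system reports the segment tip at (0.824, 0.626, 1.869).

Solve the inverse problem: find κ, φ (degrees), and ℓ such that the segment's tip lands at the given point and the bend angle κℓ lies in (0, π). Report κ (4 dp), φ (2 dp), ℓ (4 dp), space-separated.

ρ = √(x²+y²) = √(0.824² + 0.626²) = 1.03482
φ = atan2(y, x) mod 360° = atan2(0.626, 0.824) = 37.2243°
|p|² = ρ² + z² = 1.03482² + 1.869² = 4.56401
κ = 2ρ / |p|² = 2×1.03482 / 4.56401 = 0.45347
θ = 2·atan2(ρ, z) = 2·atan2(1.03482, 1.869) = 1.01132 rad
ℓ = θ/κ = 1.01132/0.45347 = 2.23019

0.4535 37.22 2.2302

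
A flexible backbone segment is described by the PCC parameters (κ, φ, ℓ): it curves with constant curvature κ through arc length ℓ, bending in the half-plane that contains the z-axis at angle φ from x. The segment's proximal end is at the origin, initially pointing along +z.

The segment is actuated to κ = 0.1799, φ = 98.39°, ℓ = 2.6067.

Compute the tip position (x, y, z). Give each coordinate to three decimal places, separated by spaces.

θ = κ·ℓ = 0.1799 × 2.6067 = 0.46895 rad
ρ = (1 − cos θ)/κ = (1 − 0.89205)/0.1799 = 0.60008
z = sin θ / κ = 0.45195/0.1799 = 2.51221
x = ρ cos φ = 0.60008 × cos(98.39°) = -0.08756
y = ρ sin φ = 0.60008 × sin(98.39°) = 0.59366

-0.088 0.594 2.512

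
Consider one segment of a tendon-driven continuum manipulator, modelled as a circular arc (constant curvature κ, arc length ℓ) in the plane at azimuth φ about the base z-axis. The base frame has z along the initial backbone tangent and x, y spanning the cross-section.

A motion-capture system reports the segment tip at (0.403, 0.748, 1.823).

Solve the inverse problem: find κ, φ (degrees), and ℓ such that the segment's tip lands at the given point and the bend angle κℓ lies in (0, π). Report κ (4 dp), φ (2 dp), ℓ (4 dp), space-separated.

0.4201 61.69 2.0765

ρ = √(x²+y²) = √(0.403² + 0.748²) = 0.84965
φ = atan2(y, x) mod 360° = atan2(0.748, 0.403) = 61.6855°
|p|² = ρ² + z² = 0.84965² + 1.823² = 4.04524
κ = 2ρ / |p|² = 2×0.84965 / 4.04524 = 0.42008
θ = 2·atan2(ρ, z) = 2·atan2(0.84965, 1.823) = 0.87228 rad
ℓ = θ/κ = 0.87228/0.42008 = 2.07649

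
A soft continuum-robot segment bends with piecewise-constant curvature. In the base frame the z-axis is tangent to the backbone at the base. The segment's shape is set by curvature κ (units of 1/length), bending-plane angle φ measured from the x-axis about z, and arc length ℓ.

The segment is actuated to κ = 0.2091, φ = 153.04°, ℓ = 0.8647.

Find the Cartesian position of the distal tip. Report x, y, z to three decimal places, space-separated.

θ = κ·ℓ = 0.2091 × 0.8647 = 0.18081 rad
ρ = (1 − cos θ)/κ = (1 − 0.98370)/0.2091 = 0.07796
z = sin θ / κ = 0.17983/0.2091 = 0.86000
x = ρ cos φ = 0.07796 × cos(153.04°) = -0.06949
y = ρ sin φ = 0.07796 × sin(153.04°) = 0.03534

-0.069 0.035 0.860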